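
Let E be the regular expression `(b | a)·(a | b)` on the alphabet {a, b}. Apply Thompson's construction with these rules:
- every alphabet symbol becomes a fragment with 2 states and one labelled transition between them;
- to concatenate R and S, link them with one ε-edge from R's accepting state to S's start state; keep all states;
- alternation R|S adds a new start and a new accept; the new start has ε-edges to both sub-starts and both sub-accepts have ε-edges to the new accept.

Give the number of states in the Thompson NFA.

Recursing over subexpressions:
Each of the 4 symbol leaves contributes a 2-state fragment.
  b | a — 6 states
  a | b — 6 states
  (b | a)·(a | b) — 12 states

12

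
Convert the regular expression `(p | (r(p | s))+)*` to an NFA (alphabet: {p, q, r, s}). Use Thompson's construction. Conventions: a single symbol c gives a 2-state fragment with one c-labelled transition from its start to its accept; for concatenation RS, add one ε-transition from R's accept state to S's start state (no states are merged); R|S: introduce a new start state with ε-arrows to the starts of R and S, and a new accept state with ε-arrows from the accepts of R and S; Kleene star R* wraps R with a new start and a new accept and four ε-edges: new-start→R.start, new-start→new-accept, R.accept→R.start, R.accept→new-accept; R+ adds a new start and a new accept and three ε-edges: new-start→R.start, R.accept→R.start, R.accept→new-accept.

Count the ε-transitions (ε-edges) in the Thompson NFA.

Building bottom-up:
Each of the 4 symbol leaves contributes 0 ε-transitions.
  p | s → 4 ε-transitions
  r(p | s) → 5 ε-transitions
  (r(p | s))+ → 8 ε-transitions
  p | (r(p | s))+ → 12 ε-transitions
  (p | (r(p | s))+)* → 16 ε-transitions

16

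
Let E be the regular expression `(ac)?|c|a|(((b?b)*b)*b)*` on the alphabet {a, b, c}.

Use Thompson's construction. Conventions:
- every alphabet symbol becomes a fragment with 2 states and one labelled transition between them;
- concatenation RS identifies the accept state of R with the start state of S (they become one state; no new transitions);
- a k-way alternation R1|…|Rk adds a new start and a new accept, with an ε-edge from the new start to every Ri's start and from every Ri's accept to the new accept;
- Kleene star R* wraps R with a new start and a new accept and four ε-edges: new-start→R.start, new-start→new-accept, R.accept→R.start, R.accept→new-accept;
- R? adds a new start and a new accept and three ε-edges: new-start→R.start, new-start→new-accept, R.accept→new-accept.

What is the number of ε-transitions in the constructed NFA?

26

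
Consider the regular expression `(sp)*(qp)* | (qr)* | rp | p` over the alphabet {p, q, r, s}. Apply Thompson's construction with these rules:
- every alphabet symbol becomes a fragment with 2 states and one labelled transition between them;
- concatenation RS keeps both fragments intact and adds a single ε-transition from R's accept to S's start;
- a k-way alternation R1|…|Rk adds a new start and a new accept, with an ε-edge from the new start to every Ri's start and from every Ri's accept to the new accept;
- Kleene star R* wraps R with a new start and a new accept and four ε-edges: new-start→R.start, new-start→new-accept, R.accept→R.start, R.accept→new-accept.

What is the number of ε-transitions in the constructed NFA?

25

Recursing over subexpressions:
Each of the 9 symbol leaves contributes 0 ε-transitions.
  sp : 1 ε-transition
  (sp)* : 5 ε-transitions
  qp : 1 ε-transition
  (qp)* : 5 ε-transitions
  (sp)*(qp)* : 11 ε-transitions
  qr : 1 ε-transition
  (qr)* : 5 ε-transitions
  rp : 1 ε-transition
  (sp)*(qp)* | (qr)* | rp | p : 25 ε-transitions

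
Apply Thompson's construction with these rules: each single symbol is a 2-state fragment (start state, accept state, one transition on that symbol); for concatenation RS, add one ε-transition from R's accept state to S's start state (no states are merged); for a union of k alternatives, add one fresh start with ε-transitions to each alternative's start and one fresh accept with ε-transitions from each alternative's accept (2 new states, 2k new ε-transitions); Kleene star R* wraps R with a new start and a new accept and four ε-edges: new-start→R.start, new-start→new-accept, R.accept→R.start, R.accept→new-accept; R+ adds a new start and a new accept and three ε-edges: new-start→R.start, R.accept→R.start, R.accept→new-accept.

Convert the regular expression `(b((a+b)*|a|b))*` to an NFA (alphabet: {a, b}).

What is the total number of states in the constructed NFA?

18

Recursing over subexpressions:
Each of the 5 symbol leaves contributes a 2-state fragment.
  a+ — 4 states
  a+b — 6 states
  (a+b)* — 8 states
  (a+b)*|a|b — 14 states
  b((a+b)*|a|b) — 16 states
  (b((a+b)*|a|b))* — 18 states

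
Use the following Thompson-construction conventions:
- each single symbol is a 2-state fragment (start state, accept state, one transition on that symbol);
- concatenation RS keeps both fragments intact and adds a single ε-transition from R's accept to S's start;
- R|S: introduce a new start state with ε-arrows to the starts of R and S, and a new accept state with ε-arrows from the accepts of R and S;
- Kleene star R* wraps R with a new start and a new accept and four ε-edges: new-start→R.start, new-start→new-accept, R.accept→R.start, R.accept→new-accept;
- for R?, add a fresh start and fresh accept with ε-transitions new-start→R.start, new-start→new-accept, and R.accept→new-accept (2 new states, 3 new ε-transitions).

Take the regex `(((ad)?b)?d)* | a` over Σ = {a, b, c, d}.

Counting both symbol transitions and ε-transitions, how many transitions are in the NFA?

22

By structural recursion:
Each of the 5 symbol leaves contributes 1 transition (1 symbol, 0 ε).
  ad → 3 transitions (2 symbol, 1 ε)
  (ad)? → 6 transitions (2 symbol, 4 ε)
  (ad)?b → 8 transitions (3 symbol, 5 ε)
  ((ad)?b)? → 11 transitions (3 symbol, 8 ε)
  ((ad)?b)?d → 13 transitions (4 symbol, 9 ε)
  (((ad)?b)?d)* → 17 transitions (4 symbol, 13 ε)
  (((ad)?b)?d)* | a → 22 transitions (5 symbol, 17 ε)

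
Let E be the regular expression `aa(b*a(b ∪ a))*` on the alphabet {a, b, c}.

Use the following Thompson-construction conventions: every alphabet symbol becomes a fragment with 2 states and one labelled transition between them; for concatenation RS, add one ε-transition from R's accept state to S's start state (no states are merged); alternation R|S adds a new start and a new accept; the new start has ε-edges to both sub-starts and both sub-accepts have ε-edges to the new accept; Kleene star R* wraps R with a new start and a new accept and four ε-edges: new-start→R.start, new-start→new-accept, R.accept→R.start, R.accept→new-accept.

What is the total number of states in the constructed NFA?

18

Per subexpression:
Each of the 6 symbol leaves contributes a 2-state fragment.
  b* : 4 states
  b ∪ a : 6 states
  b*a(b ∪ a) : 12 states
  (b*a(b ∪ a))* : 14 states
  aa(b*a(b ∪ a))* : 18 states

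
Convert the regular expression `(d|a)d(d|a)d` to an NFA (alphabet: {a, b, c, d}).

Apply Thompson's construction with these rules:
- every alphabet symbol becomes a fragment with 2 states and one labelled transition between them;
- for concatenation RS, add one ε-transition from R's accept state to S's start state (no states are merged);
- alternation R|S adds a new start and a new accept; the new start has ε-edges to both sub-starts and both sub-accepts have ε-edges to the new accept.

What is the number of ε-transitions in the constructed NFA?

By structural recursion:
Each of the 6 symbol leaves contributes 0 ε-transitions.
  d|a : 4 ε-transitions
  d|a : 4 ε-transitions
  (d|a)d(d|a)d : 11 ε-transitions

11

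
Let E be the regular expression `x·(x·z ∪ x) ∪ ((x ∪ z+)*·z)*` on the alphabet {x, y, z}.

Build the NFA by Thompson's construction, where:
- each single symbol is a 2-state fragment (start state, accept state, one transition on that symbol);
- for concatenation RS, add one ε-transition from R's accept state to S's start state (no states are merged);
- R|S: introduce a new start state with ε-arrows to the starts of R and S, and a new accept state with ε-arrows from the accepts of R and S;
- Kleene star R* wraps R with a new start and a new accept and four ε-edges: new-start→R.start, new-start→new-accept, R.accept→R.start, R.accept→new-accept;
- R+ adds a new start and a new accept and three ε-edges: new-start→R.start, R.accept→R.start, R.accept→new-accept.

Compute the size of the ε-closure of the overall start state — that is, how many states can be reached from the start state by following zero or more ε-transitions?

Work bottom-up. For each fragment F, track |ε-closure(F.start)| and whether F's accept lies in that closure (i.e. whether F accepts ε). A single-symbol fragment has closure size 1 and does not accept ε.
  x·z — same as the first factor's closure: |closure| = 1
  x·z ∪ x — new start ε-reaches every alternative's start; none of them accept ε, so the new accept is not reached: |closure| = 1 + 1 + 1 = 3
  x·(x·z ∪ x) — |closure| equals the left operand's closure size = 1 (its accept is not ε-reachable, so the closure stops there)
  z+ — new start ε-reaches only the body's start; the new accept needs a symbol first: |closure| = 1 + 1 = 2
  x ∪ z+ — new start ε-reaches every alternative's start; none of them accept ε, so the new accept is not reached: |closure| = 1 + 1 + 2 = 4
  (x ∪ z+)* — |closure| = 1 (new start) + 4 (body) + 1 (new accept) = 6
  (x ∪ z+)*·z — |closure| = 6 + 1 = 7 (closure spills across the concat boundary because the left factor accepts ε)
  ((x ∪ z+)*·z)* — |closure| = 1 (new start) + 7 (body) + 1 (new accept) = 9
  x·(x·z ∪ x) ∪ ((x ∪ z+)*·z)* — |closure| = 1 (new start) + (1 + 9) + 1 (new accept, since some branch ε-reaches its own accept) = 12

12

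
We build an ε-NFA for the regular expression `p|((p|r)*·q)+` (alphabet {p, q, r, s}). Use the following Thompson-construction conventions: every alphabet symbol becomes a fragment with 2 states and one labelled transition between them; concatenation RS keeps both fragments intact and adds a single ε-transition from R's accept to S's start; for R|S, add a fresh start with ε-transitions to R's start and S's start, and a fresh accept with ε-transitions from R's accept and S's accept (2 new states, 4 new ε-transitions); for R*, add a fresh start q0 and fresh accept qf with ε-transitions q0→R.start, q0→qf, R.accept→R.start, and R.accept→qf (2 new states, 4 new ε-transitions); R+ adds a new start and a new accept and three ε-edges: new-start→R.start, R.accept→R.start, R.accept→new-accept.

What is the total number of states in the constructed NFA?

Bottom-up over the parse tree:
Each of the 4 symbol leaves contributes a 2-state fragment.
  p|r → 6 states
  (p|r)* → 8 states
  (p|r)*·q → 10 states
  ((p|r)*·q)+ → 12 states
  p|((p|r)*·q)+ → 16 states

16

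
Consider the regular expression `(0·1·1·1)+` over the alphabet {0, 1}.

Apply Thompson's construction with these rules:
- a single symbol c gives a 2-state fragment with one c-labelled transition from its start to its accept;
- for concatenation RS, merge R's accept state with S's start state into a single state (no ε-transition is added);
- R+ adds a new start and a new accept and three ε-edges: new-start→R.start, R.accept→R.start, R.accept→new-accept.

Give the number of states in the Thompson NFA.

By structural recursion:
Each of the 4 symbol leaves contributes a 2-state fragment.
  0·1·1·1 → 5 states
  (0·1·1·1)+ → 7 states

7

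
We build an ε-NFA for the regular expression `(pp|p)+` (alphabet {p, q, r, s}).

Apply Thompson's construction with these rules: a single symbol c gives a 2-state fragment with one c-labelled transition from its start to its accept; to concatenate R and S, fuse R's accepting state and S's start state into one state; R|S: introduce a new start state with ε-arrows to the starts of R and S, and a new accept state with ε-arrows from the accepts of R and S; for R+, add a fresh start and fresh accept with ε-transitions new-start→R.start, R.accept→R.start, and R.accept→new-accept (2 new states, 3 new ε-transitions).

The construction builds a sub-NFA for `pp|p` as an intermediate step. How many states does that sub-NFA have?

7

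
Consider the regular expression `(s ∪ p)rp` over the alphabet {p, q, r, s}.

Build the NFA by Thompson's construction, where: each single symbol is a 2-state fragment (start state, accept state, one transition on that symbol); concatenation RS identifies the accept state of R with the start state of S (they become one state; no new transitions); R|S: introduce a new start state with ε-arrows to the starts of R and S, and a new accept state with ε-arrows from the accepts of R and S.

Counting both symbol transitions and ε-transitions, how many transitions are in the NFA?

Per subexpression:
Each of the 4 symbol leaves contributes 1 transition (1 symbol, 0 ε).
  s ∪ p — 6 transitions (2 symbol, 4 ε)
  (s ∪ p)rp — 8 transitions (4 symbol, 4 ε)

8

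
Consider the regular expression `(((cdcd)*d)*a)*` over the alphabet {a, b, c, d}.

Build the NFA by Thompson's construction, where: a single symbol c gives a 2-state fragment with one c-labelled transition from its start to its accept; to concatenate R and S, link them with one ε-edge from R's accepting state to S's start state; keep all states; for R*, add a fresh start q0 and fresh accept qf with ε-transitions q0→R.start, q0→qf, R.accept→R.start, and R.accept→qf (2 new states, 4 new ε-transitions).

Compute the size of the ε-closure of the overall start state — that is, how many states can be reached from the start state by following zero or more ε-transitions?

Compute the ε-closure size of each fragment's start state recursively; a symbol fragment's start has no outgoing ε-edge, so its closure is just itself (size 1).
  cdcd — same as the first factor's closure: C = 1
  (cdcd)* — new start has ε-edges to the inner start and to the new accept, so C = 2 + 1 = 3
  (cdcd)*d — C = 3 + 1 = 4 (closure spills across the concat boundary because the left factor accepts ε)
  ((cdcd)*d)* — the star's fresh start ε-reaches both the body's start and the fresh accept: C = 2 + 4 = 6
  ((cdcd)*d)*a — C = 6 + 1 = 7 (closure spills across the concat boundary because the left factor accepts ε)
  (((cdcd)*d)*a)* — the star's fresh start ε-reaches both the body's start and the fresh accept: C = 2 + 7 = 9

9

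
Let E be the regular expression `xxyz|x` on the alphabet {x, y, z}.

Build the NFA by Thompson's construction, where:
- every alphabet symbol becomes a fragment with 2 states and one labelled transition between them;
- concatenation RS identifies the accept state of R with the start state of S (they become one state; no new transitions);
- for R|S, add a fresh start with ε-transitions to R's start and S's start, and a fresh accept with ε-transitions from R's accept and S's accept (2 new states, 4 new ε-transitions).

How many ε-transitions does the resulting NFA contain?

4

Bottom-up over the parse tree:
Each of the 5 symbol leaves contributes 0 ε-transitions.
  xxyz : 0 ε-transitions
  xxyz|x : 4 ε-transitions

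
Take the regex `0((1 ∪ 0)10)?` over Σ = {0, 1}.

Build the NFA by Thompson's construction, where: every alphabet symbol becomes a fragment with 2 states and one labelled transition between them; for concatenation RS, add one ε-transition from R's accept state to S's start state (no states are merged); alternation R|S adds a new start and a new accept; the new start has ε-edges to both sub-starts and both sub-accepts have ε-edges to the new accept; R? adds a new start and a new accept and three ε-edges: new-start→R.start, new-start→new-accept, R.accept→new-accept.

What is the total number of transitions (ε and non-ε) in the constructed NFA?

15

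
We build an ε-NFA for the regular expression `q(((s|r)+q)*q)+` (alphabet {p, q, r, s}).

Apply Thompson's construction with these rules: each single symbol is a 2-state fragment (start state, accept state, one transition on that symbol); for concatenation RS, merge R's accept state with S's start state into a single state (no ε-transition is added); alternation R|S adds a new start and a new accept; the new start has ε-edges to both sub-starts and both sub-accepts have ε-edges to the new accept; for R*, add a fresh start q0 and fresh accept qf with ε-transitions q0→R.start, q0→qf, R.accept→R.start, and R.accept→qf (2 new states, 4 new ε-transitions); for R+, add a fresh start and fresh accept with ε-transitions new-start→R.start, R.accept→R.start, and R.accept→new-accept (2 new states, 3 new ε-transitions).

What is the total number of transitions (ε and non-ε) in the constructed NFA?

19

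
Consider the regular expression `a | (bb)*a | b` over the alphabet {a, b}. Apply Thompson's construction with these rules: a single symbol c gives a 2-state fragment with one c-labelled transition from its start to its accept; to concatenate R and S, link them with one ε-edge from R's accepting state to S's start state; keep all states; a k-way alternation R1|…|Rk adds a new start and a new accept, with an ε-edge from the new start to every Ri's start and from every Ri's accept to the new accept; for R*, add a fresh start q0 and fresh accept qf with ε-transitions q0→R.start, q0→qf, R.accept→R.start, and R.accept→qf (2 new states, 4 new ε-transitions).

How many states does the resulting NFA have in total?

Recursing over subexpressions:
Each of the 5 symbol leaves contributes a 2-state fragment.
  bb : 4 states
  (bb)* : 6 states
  (bb)*a : 8 states
  a | (bb)*a | b : 14 states

14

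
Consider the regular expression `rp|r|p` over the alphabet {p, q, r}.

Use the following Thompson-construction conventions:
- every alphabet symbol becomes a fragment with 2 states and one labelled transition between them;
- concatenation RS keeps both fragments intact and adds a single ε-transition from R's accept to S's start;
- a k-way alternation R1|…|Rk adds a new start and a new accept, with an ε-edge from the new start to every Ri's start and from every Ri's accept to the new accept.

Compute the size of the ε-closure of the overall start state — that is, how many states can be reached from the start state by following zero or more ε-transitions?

Let C(F) = |ε-closure(F.start)| within fragment F, and note whether F accepts ε. Symbol fragments have C = 1 and do not accept ε. Then:
  rp — |closure| equals the left operand's closure size = 1 (its accept is not ε-reachable, so the closure stops there)
  rp|r|p — new start ε-reaches every alternative's start; none of them accept ε, so the new accept is not reached: |closure| = 1 + 1 + 1 + 1 = 4

4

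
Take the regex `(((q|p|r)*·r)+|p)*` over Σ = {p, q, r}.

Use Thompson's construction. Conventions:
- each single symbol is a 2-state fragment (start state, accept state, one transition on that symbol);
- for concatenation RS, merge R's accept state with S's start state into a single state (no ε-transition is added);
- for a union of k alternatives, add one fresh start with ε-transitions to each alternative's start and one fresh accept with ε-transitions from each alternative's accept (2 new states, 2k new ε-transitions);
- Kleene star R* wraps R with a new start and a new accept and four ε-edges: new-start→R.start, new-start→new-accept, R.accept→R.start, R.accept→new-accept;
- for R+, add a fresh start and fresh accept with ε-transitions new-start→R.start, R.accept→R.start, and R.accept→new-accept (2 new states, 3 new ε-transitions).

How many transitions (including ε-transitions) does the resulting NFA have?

26

By structural recursion:
Each of the 5 symbol leaves contributes 1 transition (1 symbol, 0 ε).
  q|p|r = 9 transitions (3 symbol, 6 ε)
  (q|p|r)* = 13 transitions (3 symbol, 10 ε)
  (q|p|r)*·r = 14 transitions (4 symbol, 10 ε)
  ((q|p|r)*·r)+ = 17 transitions (4 symbol, 13 ε)
  ((q|p|r)*·r)+|p = 22 transitions (5 symbol, 17 ε)
  (((q|p|r)*·r)+|p)* = 26 transitions (5 symbol, 21 ε)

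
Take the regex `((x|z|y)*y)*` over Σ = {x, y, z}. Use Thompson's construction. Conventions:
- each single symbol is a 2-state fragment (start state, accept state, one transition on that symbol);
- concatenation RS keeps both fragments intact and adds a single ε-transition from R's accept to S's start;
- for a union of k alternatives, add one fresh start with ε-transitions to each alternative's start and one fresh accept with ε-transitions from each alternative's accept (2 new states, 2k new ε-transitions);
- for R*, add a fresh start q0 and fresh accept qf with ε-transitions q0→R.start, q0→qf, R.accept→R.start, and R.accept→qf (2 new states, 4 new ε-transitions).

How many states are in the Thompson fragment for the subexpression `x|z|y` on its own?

Fragment for `x|z|y`:
Each of the 3 symbol leaves contributes a 2-state fragment.
  x|z|y = 8 states

8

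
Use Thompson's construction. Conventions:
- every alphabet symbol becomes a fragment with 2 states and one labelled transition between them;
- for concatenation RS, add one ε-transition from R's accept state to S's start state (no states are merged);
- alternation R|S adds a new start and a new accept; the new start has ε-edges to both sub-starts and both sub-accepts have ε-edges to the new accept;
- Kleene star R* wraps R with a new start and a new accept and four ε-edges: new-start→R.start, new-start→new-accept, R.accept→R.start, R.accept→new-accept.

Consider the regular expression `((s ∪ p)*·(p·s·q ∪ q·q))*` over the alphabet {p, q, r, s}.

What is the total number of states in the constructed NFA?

22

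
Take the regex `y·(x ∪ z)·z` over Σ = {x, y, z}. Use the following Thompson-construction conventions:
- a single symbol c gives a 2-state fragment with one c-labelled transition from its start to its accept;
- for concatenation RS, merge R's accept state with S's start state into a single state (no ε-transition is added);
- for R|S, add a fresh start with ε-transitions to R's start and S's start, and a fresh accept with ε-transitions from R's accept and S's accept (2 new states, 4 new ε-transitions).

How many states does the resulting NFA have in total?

8

By structural recursion:
Each of the 4 symbol leaves contributes a 2-state fragment.
  x ∪ z → 6 states
  y·(x ∪ z)·z → 8 states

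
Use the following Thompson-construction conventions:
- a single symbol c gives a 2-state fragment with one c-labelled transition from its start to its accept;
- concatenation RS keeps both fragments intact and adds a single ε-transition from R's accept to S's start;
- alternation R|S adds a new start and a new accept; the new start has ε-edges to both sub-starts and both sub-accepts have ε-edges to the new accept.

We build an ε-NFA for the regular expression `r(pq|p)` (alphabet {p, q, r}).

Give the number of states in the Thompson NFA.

10

Per subexpression:
Each of the 4 symbol leaves contributes a 2-state fragment.
  pq → 4 states
  pq|p → 8 states
  r(pq|p) → 10 states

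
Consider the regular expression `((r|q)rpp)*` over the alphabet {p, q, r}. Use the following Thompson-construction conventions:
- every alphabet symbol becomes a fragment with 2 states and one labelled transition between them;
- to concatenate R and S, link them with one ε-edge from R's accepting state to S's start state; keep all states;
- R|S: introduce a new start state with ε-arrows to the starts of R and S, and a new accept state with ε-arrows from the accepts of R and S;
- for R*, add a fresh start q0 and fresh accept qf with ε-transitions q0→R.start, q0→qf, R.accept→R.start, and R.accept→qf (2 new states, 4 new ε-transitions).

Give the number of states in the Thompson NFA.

Recursing over subexpressions:
Each of the 5 symbol leaves contributes a 2-state fragment.
  r|q = 6 states
  (r|q)rpp = 12 states
  ((r|q)rpp)* = 14 states

14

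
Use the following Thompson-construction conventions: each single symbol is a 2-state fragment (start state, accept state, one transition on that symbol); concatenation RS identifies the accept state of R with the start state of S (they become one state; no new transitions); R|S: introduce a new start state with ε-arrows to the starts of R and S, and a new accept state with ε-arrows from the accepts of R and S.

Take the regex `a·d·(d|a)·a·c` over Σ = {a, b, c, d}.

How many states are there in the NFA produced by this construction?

10

Building bottom-up:
Each of the 6 symbol leaves contributes a 2-state fragment.
  d|a — 6 states
  a·d·(d|a)·a·c — 10 states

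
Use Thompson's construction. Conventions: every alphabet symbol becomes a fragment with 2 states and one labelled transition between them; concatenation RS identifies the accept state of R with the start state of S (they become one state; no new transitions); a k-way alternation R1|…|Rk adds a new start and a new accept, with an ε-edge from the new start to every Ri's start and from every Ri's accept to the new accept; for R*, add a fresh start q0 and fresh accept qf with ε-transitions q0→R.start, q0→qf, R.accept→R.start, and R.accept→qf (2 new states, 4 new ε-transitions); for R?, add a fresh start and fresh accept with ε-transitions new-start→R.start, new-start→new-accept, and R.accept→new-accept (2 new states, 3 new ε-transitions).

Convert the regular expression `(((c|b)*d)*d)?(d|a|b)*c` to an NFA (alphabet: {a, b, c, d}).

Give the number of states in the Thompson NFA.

Bottom-up over the parse tree:
Each of the 8 symbol leaves contributes a 2-state fragment.
  c|b — 6 states
  (c|b)* — 8 states
  (c|b)*d — 9 states
  ((c|b)*d)* — 11 states
  ((c|b)*d)*d — 12 states
  (((c|b)*d)*d)? — 14 states
  d|a|b — 8 states
  (d|a|b)* — 10 states
  (((c|b)*d)*d)?(d|a|b)*c — 24 states

24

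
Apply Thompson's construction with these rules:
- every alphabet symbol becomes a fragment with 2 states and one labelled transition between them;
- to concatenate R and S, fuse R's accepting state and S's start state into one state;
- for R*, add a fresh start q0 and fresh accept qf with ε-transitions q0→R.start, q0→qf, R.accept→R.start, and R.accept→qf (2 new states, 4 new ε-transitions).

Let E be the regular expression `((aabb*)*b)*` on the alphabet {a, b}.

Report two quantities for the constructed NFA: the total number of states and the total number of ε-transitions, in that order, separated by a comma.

12, 12

Recursing over subexpressions:
Each of the 5 symbol leaves contributes 2 states and 0 ε-transitions.
  b* — 4 states, 4 ε-transitions
  aabb* — 7 states, 4 ε-transitions
  (aabb*)* — 9 states, 8 ε-transitions
  (aabb*)*b — 10 states, 8 ε-transitions
  ((aabb*)*b)* — 12 states, 12 ε-transitions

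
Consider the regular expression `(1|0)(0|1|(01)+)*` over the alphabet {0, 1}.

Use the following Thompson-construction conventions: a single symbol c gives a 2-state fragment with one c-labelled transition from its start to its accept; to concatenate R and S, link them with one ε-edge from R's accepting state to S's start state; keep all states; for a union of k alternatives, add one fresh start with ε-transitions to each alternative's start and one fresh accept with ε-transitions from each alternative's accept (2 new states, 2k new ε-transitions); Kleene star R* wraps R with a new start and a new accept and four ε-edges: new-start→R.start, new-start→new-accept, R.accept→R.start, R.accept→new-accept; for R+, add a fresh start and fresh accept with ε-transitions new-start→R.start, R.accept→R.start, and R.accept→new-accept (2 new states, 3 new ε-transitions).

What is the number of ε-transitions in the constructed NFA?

Per subexpression:
Each of the 6 symbol leaves contributes 0 ε-transitions.
  1|0 → 4 ε-transitions
  01 → 1 ε-transition
  (01)+ → 4 ε-transitions
  0|1|(01)+ → 10 ε-transitions
  (0|1|(01)+)* → 14 ε-transitions
  (1|0)(0|1|(01)+)* → 19 ε-transitions

19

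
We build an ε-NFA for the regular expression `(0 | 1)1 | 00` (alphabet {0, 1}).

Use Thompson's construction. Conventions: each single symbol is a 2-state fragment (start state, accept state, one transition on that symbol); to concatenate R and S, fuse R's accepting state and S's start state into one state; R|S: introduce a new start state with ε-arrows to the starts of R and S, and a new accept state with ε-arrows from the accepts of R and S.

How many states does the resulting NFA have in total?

12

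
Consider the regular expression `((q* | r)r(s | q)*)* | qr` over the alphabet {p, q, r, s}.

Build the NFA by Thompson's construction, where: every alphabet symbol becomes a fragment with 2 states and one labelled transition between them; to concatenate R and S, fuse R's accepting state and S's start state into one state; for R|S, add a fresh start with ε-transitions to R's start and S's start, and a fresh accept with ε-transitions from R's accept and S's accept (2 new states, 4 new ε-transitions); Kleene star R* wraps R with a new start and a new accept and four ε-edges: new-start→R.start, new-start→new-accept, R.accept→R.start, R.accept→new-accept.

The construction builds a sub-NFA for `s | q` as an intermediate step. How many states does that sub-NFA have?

Fragment for `s | q`:
Each of the 2 symbol leaves contributes a 2-state fragment.
  s | q = 6 states

6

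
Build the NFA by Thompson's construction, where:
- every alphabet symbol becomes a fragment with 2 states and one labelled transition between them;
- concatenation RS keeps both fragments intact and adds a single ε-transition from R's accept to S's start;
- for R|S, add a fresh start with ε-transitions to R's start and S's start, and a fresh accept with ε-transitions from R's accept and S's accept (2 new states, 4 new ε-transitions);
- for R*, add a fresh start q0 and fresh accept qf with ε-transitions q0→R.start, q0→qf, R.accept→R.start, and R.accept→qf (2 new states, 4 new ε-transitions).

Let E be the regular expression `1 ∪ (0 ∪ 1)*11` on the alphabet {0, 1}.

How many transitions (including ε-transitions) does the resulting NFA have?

Per subexpression:
Each of the 5 symbol leaves contributes 1 transition (1 symbol, 0 ε).
  0 ∪ 1 → 6 transitions (2 symbol, 4 ε)
  (0 ∪ 1)* → 10 transitions (2 symbol, 8 ε)
  (0 ∪ 1)*11 → 14 transitions (4 symbol, 10 ε)
  1 ∪ (0 ∪ 1)*11 → 19 transitions (5 symbol, 14 ε)

19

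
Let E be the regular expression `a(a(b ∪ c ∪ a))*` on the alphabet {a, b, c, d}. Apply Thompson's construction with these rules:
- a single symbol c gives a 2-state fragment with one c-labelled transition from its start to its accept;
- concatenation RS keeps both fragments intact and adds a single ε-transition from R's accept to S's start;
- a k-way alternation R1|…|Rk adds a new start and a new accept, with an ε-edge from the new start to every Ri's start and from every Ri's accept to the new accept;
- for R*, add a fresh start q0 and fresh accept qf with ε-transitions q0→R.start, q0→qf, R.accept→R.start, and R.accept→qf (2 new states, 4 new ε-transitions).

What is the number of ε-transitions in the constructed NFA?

By structural recursion:
Each of the 5 symbol leaves contributes 0 ε-transitions.
  b ∪ c ∪ a : 6 ε-transitions
  a(b ∪ c ∪ a) : 7 ε-transitions
  (a(b ∪ c ∪ a))* : 11 ε-transitions
  a(a(b ∪ c ∪ a))* : 12 ε-transitions

12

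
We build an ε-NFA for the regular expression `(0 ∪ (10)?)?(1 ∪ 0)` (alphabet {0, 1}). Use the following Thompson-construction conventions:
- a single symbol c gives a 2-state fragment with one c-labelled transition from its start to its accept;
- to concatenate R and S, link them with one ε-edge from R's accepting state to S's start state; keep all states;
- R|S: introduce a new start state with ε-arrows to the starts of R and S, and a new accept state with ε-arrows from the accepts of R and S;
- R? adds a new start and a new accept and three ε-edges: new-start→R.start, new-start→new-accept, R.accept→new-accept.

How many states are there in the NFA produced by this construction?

Recursing over subexpressions:
Each of the 5 symbol leaves contributes a 2-state fragment.
  10 = 4 states
  (10)? = 6 states
  0 ∪ (10)? = 10 states
  (0 ∪ (10)?)? = 12 states
  1 ∪ 0 = 6 states
  (0 ∪ (10)?)?(1 ∪ 0) = 18 states

18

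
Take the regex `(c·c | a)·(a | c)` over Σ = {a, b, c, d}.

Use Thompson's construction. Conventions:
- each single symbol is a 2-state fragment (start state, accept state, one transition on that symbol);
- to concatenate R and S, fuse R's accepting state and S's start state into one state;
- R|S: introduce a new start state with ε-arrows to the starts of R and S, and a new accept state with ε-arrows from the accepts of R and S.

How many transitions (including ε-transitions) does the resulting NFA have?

13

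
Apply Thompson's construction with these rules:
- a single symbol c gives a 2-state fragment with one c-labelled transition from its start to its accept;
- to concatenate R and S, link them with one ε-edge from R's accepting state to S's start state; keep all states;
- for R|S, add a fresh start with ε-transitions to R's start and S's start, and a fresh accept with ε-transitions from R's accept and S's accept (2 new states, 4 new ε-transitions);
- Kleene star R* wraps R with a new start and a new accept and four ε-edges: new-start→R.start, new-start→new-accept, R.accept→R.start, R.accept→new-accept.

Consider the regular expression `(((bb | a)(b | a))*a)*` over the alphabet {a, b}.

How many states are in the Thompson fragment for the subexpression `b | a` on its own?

6

Fragment for `b | a`:
Each of the 2 symbol leaves contributes a 2-state fragment.
  b | a → 6 states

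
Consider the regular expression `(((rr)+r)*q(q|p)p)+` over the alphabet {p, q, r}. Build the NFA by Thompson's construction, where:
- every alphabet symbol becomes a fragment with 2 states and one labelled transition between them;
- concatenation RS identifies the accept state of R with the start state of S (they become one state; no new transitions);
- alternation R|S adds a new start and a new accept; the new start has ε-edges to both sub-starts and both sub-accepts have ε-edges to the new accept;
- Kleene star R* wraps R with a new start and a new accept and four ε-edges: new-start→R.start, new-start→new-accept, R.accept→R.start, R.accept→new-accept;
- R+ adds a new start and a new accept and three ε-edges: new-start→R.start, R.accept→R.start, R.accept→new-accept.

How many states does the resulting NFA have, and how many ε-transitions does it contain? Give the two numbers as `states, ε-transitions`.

17, 14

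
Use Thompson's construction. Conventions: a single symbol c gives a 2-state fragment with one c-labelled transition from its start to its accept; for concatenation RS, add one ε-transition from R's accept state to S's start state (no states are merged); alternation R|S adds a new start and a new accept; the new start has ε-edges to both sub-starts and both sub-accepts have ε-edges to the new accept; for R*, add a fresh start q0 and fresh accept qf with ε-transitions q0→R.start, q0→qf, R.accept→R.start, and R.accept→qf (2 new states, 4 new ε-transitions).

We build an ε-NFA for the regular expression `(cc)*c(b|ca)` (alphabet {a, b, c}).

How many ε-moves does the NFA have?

12

Per subexpression:
Each of the 6 symbol leaves contributes 0 ε-transitions.
  cc — 1 ε-transition
  (cc)* — 5 ε-transitions
  ca — 1 ε-transition
  b|ca — 5 ε-transitions
  (cc)*c(b|ca) — 12 ε-transitions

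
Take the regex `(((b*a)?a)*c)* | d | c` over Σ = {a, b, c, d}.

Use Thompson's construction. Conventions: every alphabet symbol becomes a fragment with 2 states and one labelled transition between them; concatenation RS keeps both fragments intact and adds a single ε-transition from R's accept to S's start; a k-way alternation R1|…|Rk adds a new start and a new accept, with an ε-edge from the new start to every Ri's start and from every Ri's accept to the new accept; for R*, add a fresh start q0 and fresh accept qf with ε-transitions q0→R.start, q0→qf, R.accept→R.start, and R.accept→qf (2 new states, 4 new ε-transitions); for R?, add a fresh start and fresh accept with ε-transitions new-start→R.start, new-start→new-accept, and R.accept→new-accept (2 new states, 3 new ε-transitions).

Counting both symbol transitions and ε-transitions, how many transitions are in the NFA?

30

Recursing over subexpressions:
Each of the 6 symbol leaves contributes 1 transition (1 symbol, 0 ε).
  b* = 5 transitions (1 symbol, 4 ε)
  b*a = 7 transitions (2 symbol, 5 ε)
  (b*a)? = 10 transitions (2 symbol, 8 ε)
  (b*a)?a = 12 transitions (3 symbol, 9 ε)
  ((b*a)?a)* = 16 transitions (3 symbol, 13 ε)
  ((b*a)?a)*c = 18 transitions (4 symbol, 14 ε)
  (((b*a)?a)*c)* = 22 transitions (4 symbol, 18 ε)
  (((b*a)?a)*c)* | d | c = 30 transitions (6 symbol, 24 ε)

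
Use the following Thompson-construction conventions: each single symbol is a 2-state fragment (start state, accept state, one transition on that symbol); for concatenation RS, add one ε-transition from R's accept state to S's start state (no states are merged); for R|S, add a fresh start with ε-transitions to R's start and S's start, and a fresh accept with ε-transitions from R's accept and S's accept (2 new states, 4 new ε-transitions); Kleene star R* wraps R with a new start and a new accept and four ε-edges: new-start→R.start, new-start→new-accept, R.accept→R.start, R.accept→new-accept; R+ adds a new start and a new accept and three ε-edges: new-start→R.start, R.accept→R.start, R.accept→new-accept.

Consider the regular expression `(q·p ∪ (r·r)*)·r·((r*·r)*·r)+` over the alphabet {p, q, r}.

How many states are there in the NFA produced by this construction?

26

Recursing over subexpressions:
Each of the 8 symbol leaves contributes a 2-state fragment.
  q·p — 4 states
  r·r — 4 states
  (r·r)* — 6 states
  q·p ∪ (r·r)* — 12 states
  r* — 4 states
  r*·r — 6 states
  (r*·r)* — 8 states
  (r*·r)*·r — 10 states
  ((r*·r)*·r)+ — 12 states
  (q·p ∪ (r·r)*)·r·((r*·r)*·r)+ — 26 states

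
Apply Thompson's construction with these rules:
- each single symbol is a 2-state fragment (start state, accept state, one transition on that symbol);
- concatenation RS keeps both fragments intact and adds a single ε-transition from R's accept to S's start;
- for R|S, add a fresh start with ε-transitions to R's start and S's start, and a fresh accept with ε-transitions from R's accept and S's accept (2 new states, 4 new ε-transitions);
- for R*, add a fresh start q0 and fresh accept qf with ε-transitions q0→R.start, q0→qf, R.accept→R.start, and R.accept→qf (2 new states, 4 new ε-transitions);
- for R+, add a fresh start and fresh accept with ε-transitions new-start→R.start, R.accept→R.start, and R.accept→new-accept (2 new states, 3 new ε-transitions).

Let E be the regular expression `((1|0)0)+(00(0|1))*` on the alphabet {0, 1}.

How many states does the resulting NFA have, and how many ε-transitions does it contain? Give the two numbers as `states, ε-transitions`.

22, 19

Building bottom-up:
Each of the 7 symbol leaves contributes 2 states and 0 ε-transitions.
  1|0 → 6 states, 4 ε-transitions
  (1|0)0 → 8 states, 5 ε-transitions
  ((1|0)0)+ → 10 states, 8 ε-transitions
  0|1 → 6 states, 4 ε-transitions
  00(0|1) → 10 states, 6 ε-transitions
  (00(0|1))* → 12 states, 10 ε-transitions
  ((1|0)0)+(00(0|1))* → 22 states, 19 ε-transitions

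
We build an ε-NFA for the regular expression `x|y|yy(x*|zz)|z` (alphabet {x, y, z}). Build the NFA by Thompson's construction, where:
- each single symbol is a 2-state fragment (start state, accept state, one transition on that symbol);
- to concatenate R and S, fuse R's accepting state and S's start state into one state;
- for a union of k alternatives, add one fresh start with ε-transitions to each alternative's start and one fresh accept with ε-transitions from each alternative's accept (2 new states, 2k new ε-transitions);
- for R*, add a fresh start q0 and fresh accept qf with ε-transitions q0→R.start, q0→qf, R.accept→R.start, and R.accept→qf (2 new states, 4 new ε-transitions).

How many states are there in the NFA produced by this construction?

19

By structural recursion:
Each of the 8 symbol leaves contributes a 2-state fragment.
  x* → 4 states
  zz → 3 states
  x*|zz → 9 states
  yy(x*|zz) → 11 states
  x|y|yy(x*|zz)|z → 19 states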